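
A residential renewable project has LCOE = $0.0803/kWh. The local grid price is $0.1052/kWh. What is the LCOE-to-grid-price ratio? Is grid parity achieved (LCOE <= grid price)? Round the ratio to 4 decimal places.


Compare LCOE to grid price:
  LCOE = $0.0803/kWh, Grid price = $0.1052/kWh
  Ratio = LCOE / grid_price = 0.0803 / 0.1052 = 0.7633
  Grid parity achieved (ratio <= 1)? yes

0.7633


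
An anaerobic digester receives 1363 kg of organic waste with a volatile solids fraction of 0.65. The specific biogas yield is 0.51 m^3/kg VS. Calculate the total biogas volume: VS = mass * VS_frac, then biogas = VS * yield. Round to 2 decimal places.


Compute volatile solids:
  VS = mass * VS_fraction = 1363 * 0.65 = 885.95 kg
Calculate biogas volume:
  Biogas = VS * specific_yield = 885.95 * 0.51
  Biogas = 451.83 m^3

451.83


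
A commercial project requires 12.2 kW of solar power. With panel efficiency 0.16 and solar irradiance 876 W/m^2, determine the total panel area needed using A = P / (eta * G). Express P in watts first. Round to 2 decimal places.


Convert target power to watts: P = 12.2 * 1000 = 12200.0 W
Compute denominator: eta * G = 0.16 * 876 = 140.16
Required area A = P / (eta * G) = 12200.0 / 140.16
A = 87.04 m^2

87.04


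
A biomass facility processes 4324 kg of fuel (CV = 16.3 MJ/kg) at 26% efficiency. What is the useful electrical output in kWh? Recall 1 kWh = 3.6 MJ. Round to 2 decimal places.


Total energy = mass * CV = 4324 * 16.3 = 70481.2 MJ
Useful energy = total * eta = 70481.2 * 0.26 = 18325.11 MJ
Convert to kWh: 18325.11 / 3.6
Useful energy = 5090.31 kWh

5090.31


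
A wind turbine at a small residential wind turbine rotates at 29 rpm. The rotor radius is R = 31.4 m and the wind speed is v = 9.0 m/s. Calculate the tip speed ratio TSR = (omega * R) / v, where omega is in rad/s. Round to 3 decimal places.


Convert rotational speed to rad/s:
  omega = 29 * 2 * pi / 60 = 3.0369 rad/s
Compute tip speed:
  v_tip = omega * R = 3.0369 * 31.4 = 95.358 m/s
Tip speed ratio:
  TSR = v_tip / v_wind = 95.358 / 9.0 = 10.595

10.595


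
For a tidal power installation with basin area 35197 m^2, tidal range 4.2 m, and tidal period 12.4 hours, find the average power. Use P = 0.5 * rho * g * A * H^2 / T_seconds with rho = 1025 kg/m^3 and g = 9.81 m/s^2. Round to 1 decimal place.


Convert period to seconds: T = 12.4 * 3600 = 44640.0 s
H^2 = 4.2^2 = 17.64
P = 0.5 * rho * g * A * H^2 / T
P = 0.5 * 1025 * 9.81 * 35197 * 17.64 / 44640.0
P = 69926.7 W

69926.7


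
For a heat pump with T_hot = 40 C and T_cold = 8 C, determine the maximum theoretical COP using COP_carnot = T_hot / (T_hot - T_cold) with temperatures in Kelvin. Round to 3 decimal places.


Convert to Kelvin:
  T_hot = 40 + 273.15 = 313.15 K
  T_cold = 8 + 273.15 = 281.15 K
Apply Carnot COP formula:
  COP = T_hot_K / (T_hot_K - T_cold_K) = 313.15 / 32.0
  COP = 9.786

9.786


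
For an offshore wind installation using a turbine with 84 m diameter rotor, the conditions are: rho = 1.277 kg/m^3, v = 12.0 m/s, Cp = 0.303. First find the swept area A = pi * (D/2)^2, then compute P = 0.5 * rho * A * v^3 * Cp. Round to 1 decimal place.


Step 1 -- Compute swept area:
  A = pi * (D/2)^2 = pi * (84/2)^2 = 5541.77 m^2
Step 2 -- Apply wind power equation:
  P = 0.5 * rho * A * v^3 * Cp
  v^3 = 12.0^3 = 1728.0
  P = 0.5 * 1.277 * 5541.77 * 1728.0 * 0.303
  P = 1852660.0 W

1852660.0


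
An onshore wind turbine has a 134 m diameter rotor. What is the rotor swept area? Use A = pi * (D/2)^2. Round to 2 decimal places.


Compute the rotor radius:
  r = D / 2 = 134 / 2 = 67.0 m
Calculate swept area:
  A = pi * r^2 = pi * 67.0^2
  A = 14102.61 m^2

14102.61


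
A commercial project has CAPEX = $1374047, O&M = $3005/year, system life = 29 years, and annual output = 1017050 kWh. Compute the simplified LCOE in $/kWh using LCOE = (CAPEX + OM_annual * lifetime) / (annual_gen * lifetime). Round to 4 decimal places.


Total cost = CAPEX + OM * lifetime = 1374047 + 3005 * 29 = 1374047 + 87145 = 1461192
Total generation = annual * lifetime = 1017050 * 29 = 29494450 kWh
LCOE = 1461192 / 29494450
LCOE = 0.0495 $/kWh

0.0495


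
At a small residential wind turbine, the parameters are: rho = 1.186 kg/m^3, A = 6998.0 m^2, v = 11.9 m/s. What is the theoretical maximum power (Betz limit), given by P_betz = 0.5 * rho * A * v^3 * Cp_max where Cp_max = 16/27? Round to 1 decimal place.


The Betz coefficient Cp_max = 16/27 = 0.5926
v^3 = 11.9^3 = 1685.159
P_betz = 0.5 * rho * A * v^3 * Cp_max
P_betz = 0.5 * 1.186 * 6998.0 * 1685.159 * 0.5926
P_betz = 4144057.1 W

4144057.1


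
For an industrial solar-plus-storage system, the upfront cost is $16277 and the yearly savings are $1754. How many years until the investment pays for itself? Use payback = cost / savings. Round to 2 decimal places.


Simple payback period = initial cost / annual savings
Payback = 16277 / 1754
Payback = 9.28 years

9.28


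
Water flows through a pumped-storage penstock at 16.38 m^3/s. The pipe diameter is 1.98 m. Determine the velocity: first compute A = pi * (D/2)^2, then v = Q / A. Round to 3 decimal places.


Compute pipe cross-sectional area:
  A = pi * (D/2)^2 = pi * (1.98/2)^2 = 3.0791 m^2
Calculate velocity:
  v = Q / A = 16.38 / 3.0791
  v = 5.320 m/s

5.320


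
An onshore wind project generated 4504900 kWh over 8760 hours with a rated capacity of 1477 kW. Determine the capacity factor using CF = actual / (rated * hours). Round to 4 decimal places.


Capacity factor = actual output / maximum possible output
Maximum possible = rated * hours = 1477 * 8760 = 12938520 kWh
CF = 4504900 / 12938520
CF = 0.3482

0.3482


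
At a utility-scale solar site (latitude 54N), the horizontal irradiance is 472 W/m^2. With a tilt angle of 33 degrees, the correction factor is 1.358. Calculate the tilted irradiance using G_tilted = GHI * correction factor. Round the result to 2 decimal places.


Identify the given values:
  GHI = 472 W/m^2, tilt correction factor = 1.358
Apply the formula G_tilted = GHI * factor:
  G_tilted = 472 * 1.358
  G_tilted = 640.98 W/m^2

640.98


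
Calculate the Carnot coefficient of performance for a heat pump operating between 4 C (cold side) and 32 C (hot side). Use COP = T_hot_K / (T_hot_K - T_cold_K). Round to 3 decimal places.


Convert to Kelvin:
  T_hot = 32 + 273.15 = 305.15 K
  T_cold = 4 + 273.15 = 277.15 K
Apply Carnot COP formula:
  COP = T_hot_K / (T_hot_K - T_cold_K) = 305.15 / 28.0
  COP = 10.898

10.898


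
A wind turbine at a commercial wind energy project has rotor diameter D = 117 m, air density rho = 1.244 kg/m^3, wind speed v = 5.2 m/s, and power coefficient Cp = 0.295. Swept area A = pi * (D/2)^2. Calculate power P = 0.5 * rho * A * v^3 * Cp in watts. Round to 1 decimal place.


Step 1 -- Compute swept area:
  A = pi * (D/2)^2 = pi * (117/2)^2 = 10751.32 m^2
Step 2 -- Apply wind power equation:
  P = 0.5 * rho * A * v^3 * Cp
  v^3 = 5.2^3 = 140.608
  P = 0.5 * 1.244 * 10751.32 * 140.608 * 0.295
  P = 277385.7 W

277385.7


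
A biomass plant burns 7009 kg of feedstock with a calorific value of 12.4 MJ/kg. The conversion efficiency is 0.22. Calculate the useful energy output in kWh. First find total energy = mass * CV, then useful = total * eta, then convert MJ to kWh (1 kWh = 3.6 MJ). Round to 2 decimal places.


Total energy = mass * CV = 7009 * 12.4 = 86911.6 MJ
Useful energy = total * eta = 86911.6 * 0.22 = 19120.55 MJ
Convert to kWh: 19120.55 / 3.6
Useful energy = 5311.26 kWh

5311.26


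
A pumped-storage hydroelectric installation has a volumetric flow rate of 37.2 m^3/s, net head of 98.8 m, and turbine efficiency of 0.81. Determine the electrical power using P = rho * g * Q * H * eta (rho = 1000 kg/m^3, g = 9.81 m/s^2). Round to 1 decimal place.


Apply the hydropower formula P = rho * g * Q * H * eta
rho * g = 1000 * 9.81 = 9810.0
P = 9810.0 * 37.2 * 98.8 * 0.81
P = 29204778.1 W

29204778.1


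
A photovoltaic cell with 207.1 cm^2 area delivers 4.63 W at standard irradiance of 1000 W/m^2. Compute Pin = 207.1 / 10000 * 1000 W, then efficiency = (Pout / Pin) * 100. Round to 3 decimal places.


First compute the input power:
  Pin = area_cm2 / 10000 * G = 207.1 / 10000 * 1000 = 20.71 W
Then compute efficiency:
  Efficiency = (Pout / Pin) * 100 = (4.63 / 20.71) * 100
  Efficiency = 22.356%

22.356


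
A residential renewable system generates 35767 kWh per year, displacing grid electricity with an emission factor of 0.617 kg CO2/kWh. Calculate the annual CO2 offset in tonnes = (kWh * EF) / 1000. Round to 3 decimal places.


CO2 offset in kg = generation * emission_factor
CO2 offset = 35767 * 0.617 = 22068.24 kg
Convert to tonnes:
  CO2 offset = 22068.24 / 1000 = 22.068 tonnes

22.068


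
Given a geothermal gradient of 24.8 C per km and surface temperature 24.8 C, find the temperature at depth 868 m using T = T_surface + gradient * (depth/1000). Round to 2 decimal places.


Convert depth to km: 868 / 1000 = 0.868 km
Temperature increase = gradient * depth_km = 24.8 * 0.868 = 21.53 C
Temperature at depth = T_surface + delta_T = 24.8 + 21.53
T = 46.33 C

46.33


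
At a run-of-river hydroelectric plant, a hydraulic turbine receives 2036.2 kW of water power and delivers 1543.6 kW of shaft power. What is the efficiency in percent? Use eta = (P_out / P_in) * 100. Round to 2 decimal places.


Turbine efficiency = (output power / input power) * 100
eta = (1543.6 / 2036.2) * 100
eta = 75.81%

75.81


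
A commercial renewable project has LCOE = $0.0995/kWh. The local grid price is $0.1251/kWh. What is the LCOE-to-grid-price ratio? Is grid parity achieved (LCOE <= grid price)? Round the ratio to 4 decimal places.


Compare LCOE to grid price:
  LCOE = $0.0995/kWh, Grid price = $0.1251/kWh
  Ratio = LCOE / grid_price = 0.0995 / 0.1251 = 0.7954
  Grid parity achieved (ratio <= 1)? yes

0.7954


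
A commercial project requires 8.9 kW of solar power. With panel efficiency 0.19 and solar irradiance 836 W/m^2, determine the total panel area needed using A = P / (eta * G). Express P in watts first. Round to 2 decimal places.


Convert target power to watts: P = 8.9 * 1000 = 8900.0 W
Compute denominator: eta * G = 0.19 * 836 = 158.84
Required area A = P / (eta * G) = 8900.0 / 158.84
A = 56.03 m^2

56.03


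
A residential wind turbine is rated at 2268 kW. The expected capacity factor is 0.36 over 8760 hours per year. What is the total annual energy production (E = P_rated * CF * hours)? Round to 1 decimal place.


Annual energy = rated_kW * capacity_factor * hours_per_year
Given: P_rated = 2268 kW, CF = 0.36, hours = 8760
E = 2268 * 0.36 * 8760
E = 7152364.8 kWh

7152364.8


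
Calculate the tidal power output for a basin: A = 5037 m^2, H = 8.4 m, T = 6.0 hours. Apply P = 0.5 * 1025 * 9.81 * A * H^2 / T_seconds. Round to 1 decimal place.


Convert period to seconds: T = 6.0 * 3600 = 21600.0 s
H^2 = 8.4^2 = 70.56
P = 0.5 * rho * g * A * H^2 / T
P = 0.5 * 1025 * 9.81 * 5037 * 70.56 / 21600.0
P = 82725.5 W

82725.5


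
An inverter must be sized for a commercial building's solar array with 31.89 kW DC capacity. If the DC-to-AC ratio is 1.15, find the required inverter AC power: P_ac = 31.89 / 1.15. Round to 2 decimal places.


The inverter AC capacity is determined by the DC/AC ratio.
Given: P_dc = 31.89 kW, DC/AC ratio = 1.15
P_ac = P_dc / ratio = 31.89 / 1.15
P_ac = 27.73 kW

27.73


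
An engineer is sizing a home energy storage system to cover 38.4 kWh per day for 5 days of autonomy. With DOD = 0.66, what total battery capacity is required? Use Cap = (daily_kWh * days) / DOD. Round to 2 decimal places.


Total energy needed = daily * days = 38.4 * 5 = 192.0 kWh
Account for depth of discharge:
  Cap = total_energy / DOD = 192.0 / 0.66
  Cap = 290.91 kWh

290.91


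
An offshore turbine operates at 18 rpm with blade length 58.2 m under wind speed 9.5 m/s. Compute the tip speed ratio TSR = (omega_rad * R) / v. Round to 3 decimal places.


Convert rotational speed to rad/s:
  omega = 18 * 2 * pi / 60 = 1.885 rad/s
Compute tip speed:
  v_tip = omega * R = 1.885 * 58.2 = 109.704 m/s
Tip speed ratio:
  TSR = v_tip / v_wind = 109.704 / 9.5 = 11.548

11.548


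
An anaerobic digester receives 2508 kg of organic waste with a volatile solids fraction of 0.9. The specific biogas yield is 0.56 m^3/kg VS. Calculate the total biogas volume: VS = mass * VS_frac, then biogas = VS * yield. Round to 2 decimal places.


Compute volatile solids:
  VS = mass * VS_fraction = 2508 * 0.9 = 2257.2 kg
Calculate biogas volume:
  Biogas = VS * specific_yield = 2257.2 * 0.56
  Biogas = 1264.03 m^3

1264.03


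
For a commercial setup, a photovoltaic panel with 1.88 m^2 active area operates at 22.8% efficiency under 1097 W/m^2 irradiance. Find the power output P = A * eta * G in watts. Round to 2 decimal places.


Use the solar power formula P = A * eta * G.
Given: A = 1.88 m^2, eta = 0.228, G = 1097 W/m^2
P = 1.88 * 0.228 * 1097
P = 470.22 W

470.22


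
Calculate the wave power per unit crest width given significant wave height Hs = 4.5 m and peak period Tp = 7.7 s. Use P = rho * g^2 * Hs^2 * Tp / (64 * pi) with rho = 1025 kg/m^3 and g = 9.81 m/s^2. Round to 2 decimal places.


Apply wave power formula:
  g^2 = 9.81^2 = 96.2361
  Hs^2 = 4.5^2 = 20.25
  Numerator = rho * g^2 * Hs^2 * Tp = 1025 * 96.2361 * 20.25 * 7.7 = 15380754.24
  Denominator = 64 * pi = 201.0619
  P = 15380754.24 / 201.0619 = 76497.60 W/m

76497.60


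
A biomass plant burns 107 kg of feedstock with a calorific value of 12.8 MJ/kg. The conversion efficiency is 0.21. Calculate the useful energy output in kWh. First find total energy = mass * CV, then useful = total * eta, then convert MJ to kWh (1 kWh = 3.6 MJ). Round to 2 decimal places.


Total energy = mass * CV = 107 * 12.8 = 1369.6 MJ
Useful energy = total * eta = 1369.6 * 0.21 = 287.62 MJ
Convert to kWh: 287.62 / 3.6
Useful energy = 79.89 kWh

79.89


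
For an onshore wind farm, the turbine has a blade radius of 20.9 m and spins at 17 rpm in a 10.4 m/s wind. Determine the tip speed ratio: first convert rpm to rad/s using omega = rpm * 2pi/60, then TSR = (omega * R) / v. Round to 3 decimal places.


Convert rotational speed to rad/s:
  omega = 17 * 2 * pi / 60 = 1.7802 rad/s
Compute tip speed:
  v_tip = omega * R = 1.7802 * 20.9 = 37.207 m/s
Tip speed ratio:
  TSR = v_tip / v_wind = 37.207 / 10.4 = 3.578

3.578


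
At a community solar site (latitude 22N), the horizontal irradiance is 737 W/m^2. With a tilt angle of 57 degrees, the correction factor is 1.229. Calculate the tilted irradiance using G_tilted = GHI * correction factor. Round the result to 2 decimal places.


Identify the given values:
  GHI = 737 W/m^2, tilt correction factor = 1.229
Apply the formula G_tilted = GHI * factor:
  G_tilted = 737 * 1.229
  G_tilted = 905.77 W/m^2

905.77


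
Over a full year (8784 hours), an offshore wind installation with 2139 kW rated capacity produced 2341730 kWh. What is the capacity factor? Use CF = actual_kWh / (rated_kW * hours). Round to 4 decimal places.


Capacity factor = actual output / maximum possible output
Maximum possible = rated * hours = 2139 * 8784 = 18788976 kWh
CF = 2341730 / 18788976
CF = 0.1246

0.1246


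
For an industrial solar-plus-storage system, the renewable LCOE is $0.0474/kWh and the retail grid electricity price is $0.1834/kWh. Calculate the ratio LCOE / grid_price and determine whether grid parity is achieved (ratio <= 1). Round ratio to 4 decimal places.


Compare LCOE to grid price:
  LCOE = $0.0474/kWh, Grid price = $0.1834/kWh
  Ratio = LCOE / grid_price = 0.0474 / 0.1834 = 0.2585
  Grid parity achieved (ratio <= 1)? yes

0.2585


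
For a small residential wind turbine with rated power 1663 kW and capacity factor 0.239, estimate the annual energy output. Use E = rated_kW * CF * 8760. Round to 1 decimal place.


Annual energy = rated_kW * capacity_factor * hours_per_year
Given: P_rated = 1663 kW, CF = 0.239, hours = 8760
E = 1663 * 0.239 * 8760
E = 3481723.3 kWh

3481723.3


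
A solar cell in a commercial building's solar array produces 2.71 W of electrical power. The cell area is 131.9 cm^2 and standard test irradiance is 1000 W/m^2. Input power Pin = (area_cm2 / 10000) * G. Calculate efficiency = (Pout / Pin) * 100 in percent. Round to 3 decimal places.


First compute the input power:
  Pin = area_cm2 / 10000 * G = 131.9 / 10000 * 1000 = 13.19 W
Then compute efficiency:
  Efficiency = (Pout / Pin) * 100 = (2.71 / 13.19) * 100
  Efficiency = 20.546%

20.546


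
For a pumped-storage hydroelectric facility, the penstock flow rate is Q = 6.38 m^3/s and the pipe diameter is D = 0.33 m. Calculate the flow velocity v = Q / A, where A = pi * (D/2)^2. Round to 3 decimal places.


Compute pipe cross-sectional area:
  A = pi * (D/2)^2 = pi * (0.33/2)^2 = 0.0855 m^2
Calculate velocity:
  v = Q / A = 6.38 / 0.0855
  v = 74.594 m/s

74.594


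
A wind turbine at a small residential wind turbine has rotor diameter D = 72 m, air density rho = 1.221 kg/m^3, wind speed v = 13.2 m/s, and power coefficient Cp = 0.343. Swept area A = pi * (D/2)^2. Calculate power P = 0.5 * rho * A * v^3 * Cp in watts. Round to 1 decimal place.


Step 1 -- Compute swept area:
  A = pi * (D/2)^2 = pi * (72/2)^2 = 4071.5 m^2
Step 2 -- Apply wind power equation:
  P = 0.5 * rho * A * v^3 * Cp
  v^3 = 13.2^3 = 2299.968
  P = 0.5 * 1.221 * 4071.5 * 2299.968 * 0.343
  P = 1960904.6 W

1960904.6


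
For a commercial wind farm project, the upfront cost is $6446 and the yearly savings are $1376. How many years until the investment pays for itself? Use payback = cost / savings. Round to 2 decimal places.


Simple payback period = initial cost / annual savings
Payback = 6446 / 1376
Payback = 4.68 years

4.68


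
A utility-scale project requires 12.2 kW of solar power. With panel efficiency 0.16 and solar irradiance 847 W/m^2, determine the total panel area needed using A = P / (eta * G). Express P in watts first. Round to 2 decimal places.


Convert target power to watts: P = 12.2 * 1000 = 12200.0 W
Compute denominator: eta * G = 0.16 * 847 = 135.52
Required area A = P / (eta * G) = 12200.0 / 135.52
A = 90.02 m^2

90.02


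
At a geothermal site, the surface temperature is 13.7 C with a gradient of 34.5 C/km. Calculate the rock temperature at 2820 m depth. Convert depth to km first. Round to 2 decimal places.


Convert depth to km: 2820 / 1000 = 2.82 km
Temperature increase = gradient * depth_km = 34.5 * 2.82 = 97.29 C
Temperature at depth = T_surface + delta_T = 13.7 + 97.29
T = 110.99 C

110.99


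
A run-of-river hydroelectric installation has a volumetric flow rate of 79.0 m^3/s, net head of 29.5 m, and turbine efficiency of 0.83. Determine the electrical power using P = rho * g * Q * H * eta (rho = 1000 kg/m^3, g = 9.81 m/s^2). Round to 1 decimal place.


Apply the hydropower formula P = rho * g * Q * H * eta
rho * g = 1000 * 9.81 = 9810.0
P = 9810.0 * 79.0 * 29.5 * 0.83
P = 18975630.2 W

18975630.2


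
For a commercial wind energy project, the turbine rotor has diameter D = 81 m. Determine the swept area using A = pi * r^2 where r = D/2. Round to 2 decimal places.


Compute the rotor radius:
  r = D / 2 = 81 / 2 = 40.5 m
Calculate swept area:
  A = pi * r^2 = pi * 40.5^2
  A = 5153.00 m^2

5153.00


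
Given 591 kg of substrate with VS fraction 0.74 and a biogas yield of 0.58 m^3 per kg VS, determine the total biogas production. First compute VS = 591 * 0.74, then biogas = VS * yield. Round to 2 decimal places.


Compute volatile solids:
  VS = mass * VS_fraction = 591 * 0.74 = 437.34 kg
Calculate biogas volume:
  Biogas = VS * specific_yield = 437.34 * 0.58
  Biogas = 253.66 m^3

253.66


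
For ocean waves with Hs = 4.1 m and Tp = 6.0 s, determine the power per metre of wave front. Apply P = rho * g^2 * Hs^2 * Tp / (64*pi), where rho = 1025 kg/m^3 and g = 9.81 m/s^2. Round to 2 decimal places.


Apply wave power formula:
  g^2 = 9.81^2 = 96.2361
  Hs^2 = 4.1^2 = 16.81
  Numerator = rho * g^2 * Hs^2 * Tp = 1025 * 96.2361 * 16.81 * 6.0 = 9949032.37
  Denominator = 64 * pi = 201.0619
  P = 9949032.37 / 201.0619 = 49482.43 W/m

49482.43


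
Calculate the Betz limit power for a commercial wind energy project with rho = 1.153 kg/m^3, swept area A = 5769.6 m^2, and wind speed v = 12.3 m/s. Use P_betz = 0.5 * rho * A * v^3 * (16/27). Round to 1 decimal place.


The Betz coefficient Cp_max = 16/27 = 0.5926
v^3 = 12.3^3 = 1860.867
P_betz = 0.5 * rho * A * v^3 * Cp_max
P_betz = 0.5 * 1.153 * 5769.6 * 1860.867 * 0.5926
P_betz = 3667892.3 W

3667892.3


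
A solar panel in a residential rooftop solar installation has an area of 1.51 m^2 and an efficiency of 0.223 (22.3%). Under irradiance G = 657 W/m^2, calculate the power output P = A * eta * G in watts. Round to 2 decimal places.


Use the solar power formula P = A * eta * G.
Given: A = 1.51 m^2, eta = 0.223, G = 657 W/m^2
P = 1.51 * 0.223 * 657
P = 221.23 W

221.23


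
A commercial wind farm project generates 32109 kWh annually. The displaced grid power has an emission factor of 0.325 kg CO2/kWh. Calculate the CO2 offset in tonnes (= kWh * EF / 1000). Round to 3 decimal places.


CO2 offset in kg = generation * emission_factor
CO2 offset = 32109 * 0.325 = 10435.43 kg
Convert to tonnes:
  CO2 offset = 10435.43 / 1000 = 10.435 tonnes

10.435


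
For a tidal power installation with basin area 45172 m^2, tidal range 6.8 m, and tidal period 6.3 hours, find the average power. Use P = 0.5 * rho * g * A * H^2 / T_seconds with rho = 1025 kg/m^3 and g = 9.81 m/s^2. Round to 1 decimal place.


Convert period to seconds: T = 6.3 * 3600 = 22680.0 s
H^2 = 6.8^2 = 46.24
P = 0.5 * rho * g * A * H^2 / T
P = 0.5 * 1025 * 9.81 * 45172 * 46.24 / 22680.0
P = 463027.7 W

463027.7


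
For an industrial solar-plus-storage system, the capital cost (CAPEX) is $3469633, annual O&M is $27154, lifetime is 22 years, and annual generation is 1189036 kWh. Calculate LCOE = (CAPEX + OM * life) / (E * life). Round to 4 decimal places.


Total cost = CAPEX + OM * lifetime = 3469633 + 27154 * 22 = 3469633 + 597388 = 4067021
Total generation = annual * lifetime = 1189036 * 22 = 26158792 kWh
LCOE = 4067021 / 26158792
LCOE = 0.1555 $/kWh

0.1555


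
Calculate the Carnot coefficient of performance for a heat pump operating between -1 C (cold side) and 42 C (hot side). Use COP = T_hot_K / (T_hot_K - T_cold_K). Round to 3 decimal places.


Convert to Kelvin:
  T_hot = 42 + 273.15 = 315.15 K
  T_cold = -1 + 273.15 = 272.15 K
Apply Carnot COP formula:
  COP = T_hot_K / (T_hot_K - T_cold_K) = 315.15 / 43.0
  COP = 7.329

7.329


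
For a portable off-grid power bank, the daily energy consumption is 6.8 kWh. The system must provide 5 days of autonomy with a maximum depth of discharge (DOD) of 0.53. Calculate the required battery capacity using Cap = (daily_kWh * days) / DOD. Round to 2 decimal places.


Total energy needed = daily * days = 6.8 * 5 = 34.0 kWh
Account for depth of discharge:
  Cap = total_energy / DOD = 34.0 / 0.53
  Cap = 64.15 kWh

64.15


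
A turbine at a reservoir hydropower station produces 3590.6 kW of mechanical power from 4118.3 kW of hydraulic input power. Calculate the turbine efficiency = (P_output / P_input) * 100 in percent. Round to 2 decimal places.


Turbine efficiency = (output power / input power) * 100
eta = (3590.6 / 4118.3) * 100
eta = 87.19%

87.19


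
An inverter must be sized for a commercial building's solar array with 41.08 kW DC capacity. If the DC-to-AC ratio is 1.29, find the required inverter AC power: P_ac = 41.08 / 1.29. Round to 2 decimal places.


The inverter AC capacity is determined by the DC/AC ratio.
Given: P_dc = 41.08 kW, DC/AC ratio = 1.29
P_ac = P_dc / ratio = 41.08 / 1.29
P_ac = 31.84 kW

31.84


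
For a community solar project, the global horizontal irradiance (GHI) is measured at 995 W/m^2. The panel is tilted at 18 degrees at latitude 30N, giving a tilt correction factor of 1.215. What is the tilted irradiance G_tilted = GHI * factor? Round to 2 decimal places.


Identify the given values:
  GHI = 995 W/m^2, tilt correction factor = 1.215
Apply the formula G_tilted = GHI * factor:
  G_tilted = 995 * 1.215
  G_tilted = 1208.93 W/m^2

1208.93


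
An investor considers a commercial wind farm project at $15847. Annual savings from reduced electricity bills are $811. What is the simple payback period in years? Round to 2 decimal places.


Simple payback period = initial cost / annual savings
Payback = 15847 / 811
Payback = 19.54 years

19.54


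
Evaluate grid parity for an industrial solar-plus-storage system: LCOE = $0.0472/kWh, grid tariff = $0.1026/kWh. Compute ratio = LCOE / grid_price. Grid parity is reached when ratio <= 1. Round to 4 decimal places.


Compare LCOE to grid price:
  LCOE = $0.0472/kWh, Grid price = $0.1026/kWh
  Ratio = LCOE / grid_price = 0.0472 / 0.1026 = 0.4600
  Grid parity achieved (ratio <= 1)? yes

0.4600


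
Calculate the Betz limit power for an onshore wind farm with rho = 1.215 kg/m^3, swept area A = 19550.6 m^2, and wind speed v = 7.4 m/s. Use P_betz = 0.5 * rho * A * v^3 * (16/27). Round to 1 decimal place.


The Betz coefficient Cp_max = 16/27 = 0.5926
v^3 = 7.4^3 = 405.224
P_betz = 0.5 * rho * A * v^3 * Cp_max
P_betz = 0.5 * 1.215 * 19550.6 * 405.224 * 0.5926
P_betz = 2852054.0 W

2852054.0


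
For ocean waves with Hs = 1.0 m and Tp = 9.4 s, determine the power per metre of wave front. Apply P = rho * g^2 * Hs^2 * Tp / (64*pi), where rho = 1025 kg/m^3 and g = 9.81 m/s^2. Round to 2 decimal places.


Apply wave power formula:
  g^2 = 9.81^2 = 96.2361
  Hs^2 = 1.0^2 = 1.0
  Numerator = rho * g^2 * Hs^2 * Tp = 1025 * 96.2361 * 1.0 * 9.4 = 927234.82
  Denominator = 64 * pi = 201.0619
  P = 927234.82 / 201.0619 = 4611.69 W/m

4611.69


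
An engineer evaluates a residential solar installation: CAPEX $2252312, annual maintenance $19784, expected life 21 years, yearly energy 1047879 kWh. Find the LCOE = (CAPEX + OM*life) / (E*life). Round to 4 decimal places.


Total cost = CAPEX + OM * lifetime = 2252312 + 19784 * 21 = 2252312 + 415464 = 2667776
Total generation = annual * lifetime = 1047879 * 21 = 22005459 kWh
LCOE = 2667776 / 22005459
LCOE = 0.1212 $/kWh

0.1212


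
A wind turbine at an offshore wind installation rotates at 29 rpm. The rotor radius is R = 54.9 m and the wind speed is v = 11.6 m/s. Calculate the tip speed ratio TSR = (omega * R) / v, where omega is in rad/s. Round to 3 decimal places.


Convert rotational speed to rad/s:
  omega = 29 * 2 * pi / 60 = 3.0369 rad/s
Compute tip speed:
  v_tip = omega * R = 3.0369 * 54.9 = 166.724 m/s
Tip speed ratio:
  TSR = v_tip / v_wind = 166.724 / 11.6 = 14.373

14.373


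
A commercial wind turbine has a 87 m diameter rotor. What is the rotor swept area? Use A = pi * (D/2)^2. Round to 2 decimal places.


Compute the rotor radius:
  r = D / 2 = 87 / 2 = 43.5 m
Calculate swept area:
  A = pi * r^2 = pi * 43.5^2
  A = 5944.68 m^2

5944.68


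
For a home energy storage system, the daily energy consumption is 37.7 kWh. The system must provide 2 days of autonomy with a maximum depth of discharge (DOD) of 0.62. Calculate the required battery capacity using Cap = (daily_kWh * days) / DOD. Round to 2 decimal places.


Total energy needed = daily * days = 37.7 * 2 = 75.4 kWh
Account for depth of discharge:
  Cap = total_energy / DOD = 75.4 / 0.62
  Cap = 121.61 kWh

121.61


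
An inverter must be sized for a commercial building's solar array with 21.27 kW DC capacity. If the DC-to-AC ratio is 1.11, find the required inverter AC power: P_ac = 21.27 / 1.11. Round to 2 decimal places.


The inverter AC capacity is determined by the DC/AC ratio.
Given: P_dc = 21.27 kW, DC/AC ratio = 1.11
P_ac = P_dc / ratio = 21.27 / 1.11
P_ac = 19.16 kW

19.16


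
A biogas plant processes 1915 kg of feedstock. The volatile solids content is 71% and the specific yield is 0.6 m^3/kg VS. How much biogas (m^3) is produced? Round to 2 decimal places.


Compute volatile solids:
  VS = mass * VS_fraction = 1915 * 0.71 = 1359.65 kg
Calculate biogas volume:
  Biogas = VS * specific_yield = 1359.65 * 0.6
  Biogas = 815.79 m^3

815.79


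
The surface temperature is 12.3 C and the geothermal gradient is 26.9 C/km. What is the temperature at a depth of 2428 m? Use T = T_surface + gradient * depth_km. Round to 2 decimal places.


Convert depth to km: 2428 / 1000 = 2.428 km
Temperature increase = gradient * depth_km = 26.9 * 2.428 = 65.31 C
Temperature at depth = T_surface + delta_T = 12.3 + 65.31
T = 77.61 C

77.61


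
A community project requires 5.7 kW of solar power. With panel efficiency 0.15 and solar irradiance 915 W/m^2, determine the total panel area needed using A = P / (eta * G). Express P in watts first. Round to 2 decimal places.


Convert target power to watts: P = 5.7 * 1000 = 5700.0 W
Compute denominator: eta * G = 0.15 * 915 = 137.25
Required area A = P / (eta * G) = 5700.0 / 137.25
A = 41.53 m^2

41.53


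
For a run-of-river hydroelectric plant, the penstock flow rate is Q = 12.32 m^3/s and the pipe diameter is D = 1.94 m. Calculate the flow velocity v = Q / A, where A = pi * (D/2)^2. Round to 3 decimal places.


Compute pipe cross-sectional area:
  A = pi * (D/2)^2 = pi * (1.94/2)^2 = 2.9559 m^2
Calculate velocity:
  v = Q / A = 12.32 / 2.9559
  v = 4.168 m/s

4.168


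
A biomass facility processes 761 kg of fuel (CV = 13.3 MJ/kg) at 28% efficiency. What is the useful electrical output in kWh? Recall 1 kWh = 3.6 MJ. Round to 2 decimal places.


Total energy = mass * CV = 761 * 13.3 = 10121.3 MJ
Useful energy = total * eta = 10121.3 * 0.28 = 2833.96 MJ
Convert to kWh: 2833.96 / 3.6
Useful energy = 787.21 kWh

787.21


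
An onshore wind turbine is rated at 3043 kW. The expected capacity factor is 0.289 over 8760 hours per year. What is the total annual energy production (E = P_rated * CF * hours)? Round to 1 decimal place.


Annual energy = rated_kW * capacity_factor * hours_per_year
Given: P_rated = 3043 kW, CF = 0.289, hours = 8760
E = 3043 * 0.289 * 8760
E = 7703780.5 kWh

7703780.5


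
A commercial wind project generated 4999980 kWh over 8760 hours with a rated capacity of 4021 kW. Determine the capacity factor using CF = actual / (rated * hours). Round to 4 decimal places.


Capacity factor = actual output / maximum possible output
Maximum possible = rated * hours = 4021 * 8760 = 35223960 kWh
CF = 4999980 / 35223960
CF = 0.1419

0.1419


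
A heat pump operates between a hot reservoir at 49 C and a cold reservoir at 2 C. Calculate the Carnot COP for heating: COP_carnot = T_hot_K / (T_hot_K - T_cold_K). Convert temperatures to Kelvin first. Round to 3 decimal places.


Convert to Kelvin:
  T_hot = 49 + 273.15 = 322.15 K
  T_cold = 2 + 273.15 = 275.15 K
Apply Carnot COP formula:
  COP = T_hot_K / (T_hot_K - T_cold_K) = 322.15 / 47.0
  COP = 6.854

6.854


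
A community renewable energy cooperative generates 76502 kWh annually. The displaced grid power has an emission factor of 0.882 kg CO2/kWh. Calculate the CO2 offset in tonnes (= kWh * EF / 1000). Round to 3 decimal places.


CO2 offset in kg = generation * emission_factor
CO2 offset = 76502 * 0.882 = 67474.76 kg
Convert to tonnes:
  CO2 offset = 67474.76 / 1000 = 67.475 tonnes

67.475


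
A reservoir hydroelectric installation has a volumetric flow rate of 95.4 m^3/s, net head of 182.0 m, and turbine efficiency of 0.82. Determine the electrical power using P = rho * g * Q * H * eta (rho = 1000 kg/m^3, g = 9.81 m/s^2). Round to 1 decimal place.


Apply the hydropower formula P = rho * g * Q * H * eta
rho * g = 1000 * 9.81 = 9810.0
P = 9810.0 * 95.4 * 182.0 * 0.82
P = 139669835.8 W

139669835.8


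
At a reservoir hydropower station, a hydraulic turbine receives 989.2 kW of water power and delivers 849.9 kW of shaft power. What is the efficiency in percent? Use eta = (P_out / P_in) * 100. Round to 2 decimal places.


Turbine efficiency = (output power / input power) * 100
eta = (849.9 / 989.2) * 100
eta = 85.92%

85.92


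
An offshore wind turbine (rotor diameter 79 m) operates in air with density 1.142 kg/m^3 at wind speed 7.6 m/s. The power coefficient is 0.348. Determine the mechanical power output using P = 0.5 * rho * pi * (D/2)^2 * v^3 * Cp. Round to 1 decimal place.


Step 1 -- Compute swept area:
  A = pi * (D/2)^2 = pi * (79/2)^2 = 4901.67 m^2
Step 2 -- Apply wind power equation:
  P = 0.5 * rho * A * v^3 * Cp
  v^3 = 7.6^3 = 438.976
  P = 0.5 * 1.142 * 4901.67 * 438.976 * 0.348
  P = 427563.1 W

427563.1


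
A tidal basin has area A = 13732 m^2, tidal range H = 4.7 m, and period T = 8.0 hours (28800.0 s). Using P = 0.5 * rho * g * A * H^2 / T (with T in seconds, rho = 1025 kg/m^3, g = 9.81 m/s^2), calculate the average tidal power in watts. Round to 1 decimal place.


Convert period to seconds: T = 8.0 * 3600 = 28800.0 s
H^2 = 4.7^2 = 22.09
P = 0.5 * rho * g * A * H^2 / T
P = 0.5 * 1025 * 9.81 * 13732 * 22.09 / 28800.0
P = 52954.1 W

52954.1


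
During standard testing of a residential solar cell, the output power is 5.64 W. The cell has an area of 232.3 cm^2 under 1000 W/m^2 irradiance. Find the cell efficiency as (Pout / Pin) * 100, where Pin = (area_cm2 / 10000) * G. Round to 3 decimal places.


First compute the input power:
  Pin = area_cm2 / 10000 * G = 232.3 / 10000 * 1000 = 23.23 W
Then compute efficiency:
  Efficiency = (Pout / Pin) * 100 = (5.64 / 23.23) * 100
  Efficiency = 24.279%

24.279


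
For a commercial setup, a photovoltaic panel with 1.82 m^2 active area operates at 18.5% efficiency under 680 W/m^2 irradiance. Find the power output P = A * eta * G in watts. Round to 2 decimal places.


Use the solar power formula P = A * eta * G.
Given: A = 1.82 m^2, eta = 0.185, G = 680 W/m^2
P = 1.82 * 0.185 * 680
P = 228.96 W

228.96


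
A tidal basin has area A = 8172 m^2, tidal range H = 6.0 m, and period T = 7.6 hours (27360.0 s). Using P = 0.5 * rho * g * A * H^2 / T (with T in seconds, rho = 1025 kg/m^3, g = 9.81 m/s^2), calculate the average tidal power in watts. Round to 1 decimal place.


Convert period to seconds: T = 7.6 * 3600 = 27360.0 s
H^2 = 6.0^2 = 36.0
P = 0.5 * rho * g * A * H^2 / T
P = 0.5 * 1025 * 9.81 * 8172 * 36.0 / 27360.0
P = 54060.2 W

54060.2


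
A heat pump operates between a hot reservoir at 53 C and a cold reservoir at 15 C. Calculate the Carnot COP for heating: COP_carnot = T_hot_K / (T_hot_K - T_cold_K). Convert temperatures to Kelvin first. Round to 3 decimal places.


Convert to Kelvin:
  T_hot = 53 + 273.15 = 326.15 K
  T_cold = 15 + 273.15 = 288.15 K
Apply Carnot COP formula:
  COP = T_hot_K / (T_hot_K - T_cold_K) = 326.15 / 38.0
  COP = 8.583

8.583


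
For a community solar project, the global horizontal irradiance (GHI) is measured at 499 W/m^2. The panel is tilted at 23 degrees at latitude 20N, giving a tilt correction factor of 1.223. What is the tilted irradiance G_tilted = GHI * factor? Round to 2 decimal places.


Identify the given values:
  GHI = 499 W/m^2, tilt correction factor = 1.223
Apply the formula G_tilted = GHI * factor:
  G_tilted = 499 * 1.223
  G_tilted = 610.28 W/m^2

610.28


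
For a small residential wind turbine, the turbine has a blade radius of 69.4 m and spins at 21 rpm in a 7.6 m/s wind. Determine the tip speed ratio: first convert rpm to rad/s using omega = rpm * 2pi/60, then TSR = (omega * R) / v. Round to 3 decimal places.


Convert rotational speed to rad/s:
  omega = 21 * 2 * pi / 60 = 2.1991 rad/s
Compute tip speed:
  v_tip = omega * R = 2.1991 * 69.4 = 152.619 m/s
Tip speed ratio:
  TSR = v_tip / v_wind = 152.619 / 7.6 = 20.081

20.081


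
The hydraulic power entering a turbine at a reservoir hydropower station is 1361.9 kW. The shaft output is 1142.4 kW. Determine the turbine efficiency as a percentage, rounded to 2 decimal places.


Turbine efficiency = (output power / input power) * 100
eta = (1142.4 / 1361.9) * 100
eta = 83.88%

83.88


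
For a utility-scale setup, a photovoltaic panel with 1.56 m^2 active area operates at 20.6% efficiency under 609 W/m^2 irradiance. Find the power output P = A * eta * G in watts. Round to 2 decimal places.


Use the solar power formula P = A * eta * G.
Given: A = 1.56 m^2, eta = 0.206, G = 609 W/m^2
P = 1.56 * 0.206 * 609
P = 195.71 W

195.71


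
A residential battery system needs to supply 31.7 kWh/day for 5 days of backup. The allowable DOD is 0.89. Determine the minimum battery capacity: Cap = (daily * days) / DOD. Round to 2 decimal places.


Total energy needed = daily * days = 31.7 * 5 = 158.5 kWh
Account for depth of discharge:
  Cap = total_energy / DOD = 158.5 / 0.89
  Cap = 178.09 kWh

178.09


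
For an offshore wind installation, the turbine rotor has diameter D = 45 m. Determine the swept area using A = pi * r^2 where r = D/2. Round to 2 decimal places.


Compute the rotor radius:
  r = D / 2 = 45 / 2 = 22.5 m
Calculate swept area:
  A = pi * r^2 = pi * 22.5^2
  A = 1590.43 m^2

1590.43


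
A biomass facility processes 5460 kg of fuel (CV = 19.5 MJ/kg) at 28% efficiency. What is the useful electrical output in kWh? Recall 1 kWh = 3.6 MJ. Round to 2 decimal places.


Total energy = mass * CV = 5460 * 19.5 = 106470.0 MJ
Useful energy = total * eta = 106470.0 * 0.28 = 29811.6 MJ
Convert to kWh: 29811.6 / 3.6
Useful energy = 8281.00 kWh

8281.00


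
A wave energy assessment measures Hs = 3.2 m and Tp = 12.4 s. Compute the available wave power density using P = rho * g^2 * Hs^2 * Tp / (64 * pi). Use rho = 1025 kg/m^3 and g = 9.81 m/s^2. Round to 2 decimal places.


Apply wave power formula:
  g^2 = 9.81^2 = 96.2361
  Hs^2 = 3.2^2 = 10.24
  Numerator = rho * g^2 * Hs^2 * Tp = 1025 * 96.2361 * 10.24 * 12.4 = 12525166.91
  Denominator = 64 * pi = 201.0619
  P = 12525166.91 / 201.0619 = 62295.07 W/m

62295.07


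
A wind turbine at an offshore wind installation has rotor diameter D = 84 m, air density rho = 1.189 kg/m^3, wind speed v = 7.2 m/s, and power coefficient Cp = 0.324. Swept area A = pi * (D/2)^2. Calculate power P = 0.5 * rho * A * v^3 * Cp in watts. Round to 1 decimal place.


Step 1 -- Compute swept area:
  A = pi * (D/2)^2 = pi * (84/2)^2 = 5541.77 m^2
Step 2 -- Apply wind power equation:
  P = 0.5 * rho * A * v^3 * Cp
  v^3 = 7.2^3 = 373.248
  P = 0.5 * 1.189 * 5541.77 * 373.248 * 0.324
  P = 398421.5 W

398421.5


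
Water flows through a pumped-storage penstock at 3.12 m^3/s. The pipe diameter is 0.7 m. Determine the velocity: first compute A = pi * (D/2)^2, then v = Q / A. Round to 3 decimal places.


Compute pipe cross-sectional area:
  A = pi * (D/2)^2 = pi * (0.7/2)^2 = 0.3848 m^2
Calculate velocity:
  v = Q / A = 3.12 / 0.3848
  v = 8.107 m/s

8.107


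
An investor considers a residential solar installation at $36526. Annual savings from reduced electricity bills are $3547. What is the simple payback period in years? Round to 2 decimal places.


Simple payback period = initial cost / annual savings
Payback = 36526 / 3547
Payback = 10.30 years

10.30


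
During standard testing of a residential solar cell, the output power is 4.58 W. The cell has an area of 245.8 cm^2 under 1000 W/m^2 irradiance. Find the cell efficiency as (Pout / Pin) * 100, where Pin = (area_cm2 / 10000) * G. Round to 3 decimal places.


First compute the input power:
  Pin = area_cm2 / 10000 * G = 245.8 / 10000 * 1000 = 24.58 W
Then compute efficiency:
  Efficiency = (Pout / Pin) * 100 = (4.58 / 24.58) * 100
  Efficiency = 18.633%

18.633


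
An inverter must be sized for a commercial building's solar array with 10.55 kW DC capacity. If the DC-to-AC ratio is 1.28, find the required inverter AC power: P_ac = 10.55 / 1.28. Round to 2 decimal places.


The inverter AC capacity is determined by the DC/AC ratio.
Given: P_dc = 10.55 kW, DC/AC ratio = 1.28
P_ac = P_dc / ratio = 10.55 / 1.28
P_ac = 8.24 kW

8.24


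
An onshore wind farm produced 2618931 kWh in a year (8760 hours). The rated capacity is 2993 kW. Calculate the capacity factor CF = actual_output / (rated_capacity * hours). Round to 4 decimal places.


Capacity factor = actual output / maximum possible output
Maximum possible = rated * hours = 2993 * 8760 = 26218680 kWh
CF = 2618931 / 26218680
CF = 0.0999

0.0999
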